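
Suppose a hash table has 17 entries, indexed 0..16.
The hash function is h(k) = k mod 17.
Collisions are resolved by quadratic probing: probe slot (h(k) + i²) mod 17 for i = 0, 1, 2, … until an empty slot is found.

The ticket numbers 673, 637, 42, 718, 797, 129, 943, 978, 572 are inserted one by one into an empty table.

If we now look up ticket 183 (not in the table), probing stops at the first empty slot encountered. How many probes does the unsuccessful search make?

673 hashes to 10; slot 10 is free => place at 10.
637 hashes to 8; slot 8 is free => place at 8.
42 hashes to 8; 8 taken => place at 9.
718 hashes to 4; slot 4 is free => place at 4.
797 hashes to 15; slot 15 is free => place at 15.
129 hashes to 10; 10 taken => place at 11.
943 hashes to 8; 8,9 taken => place at 12.
978 hashes to 9; 9,10 taken => place at 13.
572 hashes to 11; 11,12,15 taken => place at 3.
Table: [∅, ∅, ∅, 572, 718, ∅, ∅, ∅, 637, 42, 673, 129, 943, 978, ∅, 797, ∅]
Lookup 183: h=13, probe 13,14 → slot 14 empty, not found.

2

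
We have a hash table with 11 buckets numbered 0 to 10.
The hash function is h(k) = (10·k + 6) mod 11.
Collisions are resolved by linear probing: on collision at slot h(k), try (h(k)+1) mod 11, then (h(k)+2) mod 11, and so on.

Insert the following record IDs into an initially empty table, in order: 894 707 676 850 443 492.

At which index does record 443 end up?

894 hashes to 3; slot 3 is free -> place at 3.
707 hashes to 3; 3 taken -> place at 4.
676 hashes to 1; slot 1 is free -> place at 1.
850 hashes to 3; 3,4 taken -> place at 5.
443 hashes to 3; 3,4,5 taken -> place at 6.
492 hashes to 9; slot 9 is free -> place at 9.
Table: [., 676, ., 894, 707, 850, 443, ., ., 492, .]

6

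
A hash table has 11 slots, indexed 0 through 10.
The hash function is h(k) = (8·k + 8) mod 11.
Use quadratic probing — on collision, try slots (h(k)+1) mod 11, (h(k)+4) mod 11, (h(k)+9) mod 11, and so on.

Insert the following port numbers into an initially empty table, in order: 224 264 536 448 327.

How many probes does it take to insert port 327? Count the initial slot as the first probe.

224 hashes to 7; slot 7 is free -> place at 7.
264 hashes to 8; slot 8 is free -> place at 8.
536 hashes to 6; slot 6 is free -> place at 6.
448 hashes to 6; 6,7 taken -> place at 10.
327 hashes to 6; 6,7,10 taken -> place at 4.
Table: [-, -, -, -, 327, -, 536, 224, 264, -, 448]

4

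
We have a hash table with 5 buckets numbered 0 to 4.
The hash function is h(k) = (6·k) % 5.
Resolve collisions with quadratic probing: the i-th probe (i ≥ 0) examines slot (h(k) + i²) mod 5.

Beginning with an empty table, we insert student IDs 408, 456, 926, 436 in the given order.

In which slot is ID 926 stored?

2

408: h=3 → slot 3
456: h=1 → slot 1
926: h=1, probe 1,2 → slot 2
436: h=1, probe 1,2,0 → slot 0
Table: [436, 456, 926, 408, ∅]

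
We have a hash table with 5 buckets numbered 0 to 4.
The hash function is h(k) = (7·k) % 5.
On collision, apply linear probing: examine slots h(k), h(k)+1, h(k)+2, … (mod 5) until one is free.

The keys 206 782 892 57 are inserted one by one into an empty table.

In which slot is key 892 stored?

0

206: h=2 -> slot 2
782: h=4 -> slot 4
892: h=4, probe 4,0 -> slot 0
57: h=4, probe 4,0,1 -> slot 1
Table: [892, 57, 206, —, 782]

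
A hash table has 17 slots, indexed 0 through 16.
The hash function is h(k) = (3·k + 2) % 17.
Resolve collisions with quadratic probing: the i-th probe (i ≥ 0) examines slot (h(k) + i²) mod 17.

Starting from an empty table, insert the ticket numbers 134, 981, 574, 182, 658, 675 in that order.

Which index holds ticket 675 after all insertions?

3

134: h=13 → slot 13
981: h=4 → slot 4
574: h=7 → slot 7
182: h=4, probe 4,5 → slot 5
658: h=4, probe 4,5,8 → slot 8
675: h=4, probe 4,5,8,13,3 → slot 3
Table: [-, -, -, 675, 981, 182, -, 574, 658, -, -, -, -, 134, -, -, -]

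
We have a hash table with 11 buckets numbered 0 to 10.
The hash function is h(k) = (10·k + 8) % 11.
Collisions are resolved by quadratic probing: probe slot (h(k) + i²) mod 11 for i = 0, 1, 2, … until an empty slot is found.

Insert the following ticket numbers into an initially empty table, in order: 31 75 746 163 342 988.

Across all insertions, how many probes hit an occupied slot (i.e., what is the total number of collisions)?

10

31: h=10 → slot 10
75: h=10, probe 10,0 → slot 0
746: h=10, probe 10,0,3 → slot 3
163: h=10, probe 10,0,3,8 → slot 8
342: h=7 → slot 7
988: h=10, probe 10,0,3,8,4 → slot 4
Table: [75, _, _, 746, 988, _, _, 342, 163, _, 31]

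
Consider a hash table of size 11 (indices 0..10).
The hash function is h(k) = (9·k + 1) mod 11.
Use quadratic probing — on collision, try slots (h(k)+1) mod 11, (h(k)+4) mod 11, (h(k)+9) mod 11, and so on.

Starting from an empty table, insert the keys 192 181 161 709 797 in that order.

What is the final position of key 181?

3

192: h=2 -> slot 2
181: h=2, probe 2,3 -> slot 3
161: h=9 -> slot 9
709: h=2, probe 2,3,6 -> slot 6
797: h=2, probe 2,3,6,0 -> slot 0
Table: [797, ∅, 192, 181, ∅, ∅, 709, ∅, ∅, 161, ∅]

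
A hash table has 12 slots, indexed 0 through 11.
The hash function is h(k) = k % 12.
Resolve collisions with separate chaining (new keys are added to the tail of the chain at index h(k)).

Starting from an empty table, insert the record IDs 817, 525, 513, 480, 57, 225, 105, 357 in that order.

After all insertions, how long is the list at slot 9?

6

Insert 817: h=1, bucket 1 empty -> new chain.
Insert 525: h=9, bucket 9 empty -> new chain.
Insert 513: h=9, bucket 9 nonempty -> append to chain.
Insert 480: h=0, bucket 0 empty -> new chain.
Insert 57: h=9, bucket 9 nonempty -> append to chain.
Insert 225: h=9, bucket 9 nonempty -> append to chain.
Insert 105: h=9, bucket 9 nonempty -> append to chain.
Insert 357: h=9, bucket 9 nonempty -> append to chain.
Final buckets:
0: 480
1: 817
2: .
3: .
4: .
5: .
6: .
7: .
8: .
9: 525 -> 513 -> 57 -> 225 -> 105 -> 357
10: .
11: .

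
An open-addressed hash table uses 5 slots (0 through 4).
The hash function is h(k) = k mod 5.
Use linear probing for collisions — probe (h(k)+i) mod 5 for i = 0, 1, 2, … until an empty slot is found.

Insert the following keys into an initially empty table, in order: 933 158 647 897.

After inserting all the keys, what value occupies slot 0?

Insert 933: h=3, slot 3 empty → index 3.
Insert 158: h=3, slot 3 occupied → index 4.
Insert 647: h=2, slot 2 empty → index 2.
Insert 897: h=2, slots 2,3,4 occupied → index 0.
Table: [897, _, 647, 933, 158]

897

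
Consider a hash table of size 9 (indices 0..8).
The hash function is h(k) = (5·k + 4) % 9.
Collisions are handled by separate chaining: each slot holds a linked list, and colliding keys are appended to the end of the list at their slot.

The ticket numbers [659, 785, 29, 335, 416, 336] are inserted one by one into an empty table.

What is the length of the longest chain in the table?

5

659 -> bucket 5
785 -> bucket 5 (collision)
29 -> bucket 5 (collision)
335 -> bucket 5 (collision)
416 -> bucket 5 (collision)
336 -> bucket 1
Final buckets:
0: .
1: 336
2: .
3: .
4: .
5: 659 -> 785 -> 29 -> 335 -> 416
6: .
7: .
8: .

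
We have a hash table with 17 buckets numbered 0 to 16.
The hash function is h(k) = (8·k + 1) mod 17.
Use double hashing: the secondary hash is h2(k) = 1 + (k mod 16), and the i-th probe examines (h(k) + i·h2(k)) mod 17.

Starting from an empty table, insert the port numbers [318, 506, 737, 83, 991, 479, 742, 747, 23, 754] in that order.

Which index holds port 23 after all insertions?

6

Insert 318: h=12, slot 12 empty -> index 12.
Insert 506: h=3, slot 3 empty -> index 3.
Insert 737: h=15, slot 15 empty -> index 15.
Insert 83: h=2, slot 2 empty -> index 2.
Insert 991: h=7, slot 7 empty -> index 7.
Insert 479: h=8, slot 8 empty -> index 8.
Insert 742: h=4, slot 4 empty -> index 4.
Insert 747: h=10, slot 10 empty -> index 10.
Insert 23: h=15, h2=8, slot 15 occupied -> index 6.
Insert 754: h=15, h2=3, slot 15 occupied -> index 1.
Table: [_, 754, 83, 506, 742, _, 23, 991, 479, _, 747, _, 318, _, _, 737, _]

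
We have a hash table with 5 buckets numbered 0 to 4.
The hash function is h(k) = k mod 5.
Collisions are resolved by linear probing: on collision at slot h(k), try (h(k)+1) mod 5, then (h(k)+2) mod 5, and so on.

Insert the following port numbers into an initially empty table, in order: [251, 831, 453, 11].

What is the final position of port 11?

251 hashes to 1; slot 1 is free => place at 1.
831 hashes to 1; 1 taken => place at 2.
453 hashes to 3; slot 3 is free => place at 3.
11 hashes to 1; 1,2,3 taken => place at 4.
Table: [_, 251, 831, 453, 11]

4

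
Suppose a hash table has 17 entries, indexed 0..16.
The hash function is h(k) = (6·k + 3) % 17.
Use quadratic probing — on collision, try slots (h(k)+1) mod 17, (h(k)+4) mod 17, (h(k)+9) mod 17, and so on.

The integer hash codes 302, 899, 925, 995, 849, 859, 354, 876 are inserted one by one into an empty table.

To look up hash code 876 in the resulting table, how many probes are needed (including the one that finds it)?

Insert 302: h=13, slot 13 empty -> index 13.
Insert 899: h=8, slot 8 empty -> index 8.
Insert 925: h=11, slot 11 empty -> index 11.
Insert 995: h=6, slot 6 empty -> index 6.
Insert 849: h=14, slot 14 empty -> index 14.
Insert 859: h=6, slot 6 occupied -> index 7.
Insert 354: h=2, slot 2 empty -> index 2.
Insert 876: h=6, slots 6,7 occupied -> index 10.
Table: [., ., 354, ., ., ., 995, 859, 899, ., 876, 925, ., 302, 849, ., .]
Lookup 876: h=6, probe 6,7,10 → found at 10.

3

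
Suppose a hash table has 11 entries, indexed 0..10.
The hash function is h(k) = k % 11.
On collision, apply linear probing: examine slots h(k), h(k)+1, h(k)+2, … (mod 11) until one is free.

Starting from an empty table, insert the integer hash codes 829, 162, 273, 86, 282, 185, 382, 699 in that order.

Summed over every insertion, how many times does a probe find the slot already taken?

7

829 hashes to 4; slot 4 is free => place at 4.
162 hashes to 8; slot 8 is free => place at 8.
273 hashes to 9; slot 9 is free => place at 9.
86 hashes to 9; 9 taken => place at 10.
282 hashes to 7; slot 7 is free => place at 7.
185 hashes to 9; 9,10 taken => place at 0.
382 hashes to 8; 8,9,10,0 taken => place at 1.
699 hashes to 6; slot 6 is free => place at 6.
Table: [185, 382, —, —, 829, —, 699, 282, 162, 273, 86]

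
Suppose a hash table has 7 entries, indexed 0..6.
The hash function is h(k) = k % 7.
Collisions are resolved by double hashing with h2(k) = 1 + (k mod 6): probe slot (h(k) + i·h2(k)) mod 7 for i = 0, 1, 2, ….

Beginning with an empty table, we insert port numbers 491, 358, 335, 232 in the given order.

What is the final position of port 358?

6

491: h=1 → slot 1
358: h=1, h2=5, probe 1,6 → slot 6
335: h=6, h2=6, probe 6,5 → slot 5
232: h=1, h2=5, probe 1,6,4 → slot 4
Table: [., 491, ., ., 232, 335, 358]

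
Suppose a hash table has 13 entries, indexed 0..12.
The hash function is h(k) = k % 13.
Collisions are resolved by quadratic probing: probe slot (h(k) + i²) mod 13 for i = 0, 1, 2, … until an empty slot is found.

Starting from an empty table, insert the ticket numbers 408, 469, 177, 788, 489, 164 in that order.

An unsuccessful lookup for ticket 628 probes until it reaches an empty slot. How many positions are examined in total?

4

408 hashes to 5; slot 5 is free => place at 5.
469 hashes to 1; slot 1 is free => place at 1.
177 hashes to 8; slot 8 is free => place at 8.
788 hashes to 8; 8 taken => place at 9.
489 hashes to 8; 8,9 taken => place at 12.
164 hashes to 8; 8,9,12 taken => place at 4.
Table: [., 469, ., ., 164, 408, ., ., 177, 788, ., ., 489]
Lookup 628: h=4, probe 4,5,8,0 → slot 0 empty, not found.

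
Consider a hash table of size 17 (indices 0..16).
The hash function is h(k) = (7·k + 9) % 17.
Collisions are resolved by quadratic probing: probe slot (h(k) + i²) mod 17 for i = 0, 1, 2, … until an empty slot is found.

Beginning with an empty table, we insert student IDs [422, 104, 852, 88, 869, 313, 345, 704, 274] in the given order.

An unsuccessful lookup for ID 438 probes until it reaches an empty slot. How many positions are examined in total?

422 hashes to 5; slot 5 is free → place at 5.
104 hashes to 6; slot 6 is free → place at 6.
852 hashes to 6; 6 taken → place at 7.
88 hashes to 13; slot 13 is free → place at 13.
869 hashes to 6; 6,7 taken → place at 10.
313 hashes to 7; 7 taken → place at 8.
345 hashes to 10; 10 taken → place at 11.
704 hashes to 7; 7,8,11 taken → place at 16.
274 hashes to 6; 6,7,10 taken → place at 15.
Table: [∅, ∅, ∅, ∅, ∅, 422, 104, 852, 313, ∅, 869, 345, ∅, 88, ∅, 274, 704]
Lookup 438: h=15, probe 15,16,2 → slot 2 empty, not found.

3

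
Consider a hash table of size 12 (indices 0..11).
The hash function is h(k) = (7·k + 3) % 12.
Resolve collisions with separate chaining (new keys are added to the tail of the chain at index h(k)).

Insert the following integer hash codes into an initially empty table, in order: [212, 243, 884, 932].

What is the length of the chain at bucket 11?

Insert 212: h=11, bucket 11 empty → new chain.
Insert 243: h=0, bucket 0 empty → new chain.
Insert 884: h=11, bucket 11 nonempty → append to chain.
Insert 932: h=11, bucket 11 nonempty → append to chain.
Final buckets:
0: 243
1: .
2: .
3: .
4: .
5: .
6: .
7: .
8: .
9: .
10: .
11: 212 -> 884 -> 932

3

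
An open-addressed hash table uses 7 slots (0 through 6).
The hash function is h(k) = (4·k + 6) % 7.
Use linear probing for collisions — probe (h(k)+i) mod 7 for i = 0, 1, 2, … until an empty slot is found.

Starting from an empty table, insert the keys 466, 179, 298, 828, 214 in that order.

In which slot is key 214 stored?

4

466 hashes to 1; slot 1 is free -> place at 1.
179 hashes to 1; 1 taken -> place at 2.
298 hashes to 1; 1,2 taken -> place at 3.
828 hashes to 0; slot 0 is free -> place at 0.
214 hashes to 1; 1,2,3 taken -> place at 4.
Table: [828, 466, 179, 298, 214, ∅, ∅]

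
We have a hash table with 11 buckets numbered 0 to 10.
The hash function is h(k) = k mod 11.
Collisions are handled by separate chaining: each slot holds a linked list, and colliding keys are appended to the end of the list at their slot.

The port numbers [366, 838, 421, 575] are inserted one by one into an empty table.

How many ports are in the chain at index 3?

366 -> bucket 3
838 -> bucket 2
421 -> bucket 3 (collision)
575 -> bucket 3 (collision)
Final buckets:
0: —
1: —
2: 838
3: 366 -> 421 -> 575
4: —
5: —
6: —
7: —
8: —
9: —
10: —

3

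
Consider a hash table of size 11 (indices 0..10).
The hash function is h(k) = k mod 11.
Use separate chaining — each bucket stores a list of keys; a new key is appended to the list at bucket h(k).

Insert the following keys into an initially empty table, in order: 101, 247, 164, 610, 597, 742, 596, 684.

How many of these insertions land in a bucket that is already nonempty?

Insert 101: h=2, bucket 2 empty → new chain.
Insert 247: h=5, bucket 5 empty → new chain.
Insert 164: h=10, bucket 10 empty → new chain.
Insert 610: h=5, bucket 5 nonempty → append to chain.
Insert 597: h=3, bucket 3 empty → new chain.
Insert 742: h=5, bucket 5 nonempty → append to chain.
Insert 596: h=2, bucket 2 nonempty → append to chain.
Insert 684: h=2, bucket 2 nonempty → append to chain.
Final buckets:
0: —
1: —
2: 101 -> 596 -> 684
3: 597
4: —
5: 247 -> 610 -> 742
6: —
7: —
8: —
9: —
10: 164

4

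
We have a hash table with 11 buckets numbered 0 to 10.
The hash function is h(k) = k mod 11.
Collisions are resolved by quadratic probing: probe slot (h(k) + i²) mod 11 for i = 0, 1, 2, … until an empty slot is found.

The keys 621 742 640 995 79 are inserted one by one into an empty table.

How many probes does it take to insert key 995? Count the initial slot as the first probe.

621: h=5 → slot 5
742: h=5, probe 5,6 → slot 6
640: h=2 → slot 2
995: h=5, probe 5,6,9 → slot 9
79: h=2, probe 2,3 → slot 3
Table: [—, —, 640, 79, —, 621, 742, —, —, 995, —]

3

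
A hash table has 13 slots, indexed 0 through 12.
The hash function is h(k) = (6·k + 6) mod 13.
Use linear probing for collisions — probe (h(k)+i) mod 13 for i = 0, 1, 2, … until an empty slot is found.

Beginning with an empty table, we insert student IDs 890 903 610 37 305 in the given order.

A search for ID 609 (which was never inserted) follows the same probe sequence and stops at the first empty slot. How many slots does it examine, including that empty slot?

890: h=3 => slot 3
903: h=3, probe 3,4 => slot 4
610: h=0 => slot 0
37: h=7 => slot 7
305: h=3, probe 3,4,5 => slot 5
Table: [610, —, —, 890, 903, 305, —, 37, —, —, —, —, —]
Lookup 609: h=7, probe 7,8 → slot 8 empty, not found.

2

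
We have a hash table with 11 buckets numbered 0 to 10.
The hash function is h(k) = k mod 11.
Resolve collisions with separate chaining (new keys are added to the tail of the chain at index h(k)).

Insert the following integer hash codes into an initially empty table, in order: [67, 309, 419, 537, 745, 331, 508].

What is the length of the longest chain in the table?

4

Insert 67: h=1, bucket 1 empty → new chain.
Insert 309: h=1, bucket 1 nonempty → append to chain.
Insert 419: h=1, bucket 1 nonempty → append to chain.
Insert 537: h=9, bucket 9 empty → new chain.
Insert 745: h=8, bucket 8 empty → new chain.
Insert 331: h=1, bucket 1 nonempty → append to chain.
Insert 508: h=2, bucket 2 empty → new chain.
Final buckets:
0: ∅
1: 67 -> 309 -> 419 -> 331
2: 508
3: ∅
4: ∅
5: ∅
6: ∅
7: ∅
8: 745
9: 537
10: ∅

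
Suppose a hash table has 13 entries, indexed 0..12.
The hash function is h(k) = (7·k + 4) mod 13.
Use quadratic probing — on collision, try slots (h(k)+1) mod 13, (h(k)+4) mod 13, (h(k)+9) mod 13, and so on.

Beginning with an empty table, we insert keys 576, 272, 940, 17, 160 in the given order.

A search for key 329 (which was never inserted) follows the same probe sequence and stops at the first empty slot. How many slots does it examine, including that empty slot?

6

576: h=6 -> slot 6
272: h=10 -> slot 10
940: h=6, probe 6,7 -> slot 7
17: h=6, probe 6,7,10,2 -> slot 2
160: h=6, probe 6,7,10,2,9 -> slot 9
Table: [., ., 17, ., ., ., 576, 940, ., 160, 272, ., .]
Lookup 329: h=6, probe 6,7,10,2,9,5 → slot 5 empty, not found.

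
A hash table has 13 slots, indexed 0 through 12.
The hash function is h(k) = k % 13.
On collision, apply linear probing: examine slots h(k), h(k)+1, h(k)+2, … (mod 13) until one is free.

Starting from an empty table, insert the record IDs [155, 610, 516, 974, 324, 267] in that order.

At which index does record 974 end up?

1

Insert 155: h=12, slot 12 empty → index 12.
Insert 610: h=12, slot 12 occupied → index 0.
Insert 516: h=9, slot 9 empty → index 9.
Insert 974: h=12, slots 12,0 occupied → index 1.
Insert 324: h=12, slots 12,0,1 occupied → index 2.
Insert 267: h=7, slot 7 empty → index 7.
Table: [610, 974, 324, _, _, _, _, 267, _, 516, _, _, 155]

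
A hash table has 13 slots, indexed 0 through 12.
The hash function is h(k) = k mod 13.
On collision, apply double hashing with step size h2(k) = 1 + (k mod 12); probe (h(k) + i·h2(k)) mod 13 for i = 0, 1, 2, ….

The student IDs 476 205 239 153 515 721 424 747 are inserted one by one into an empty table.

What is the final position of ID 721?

Insert 476: h=8, slot 8 empty => index 8.
Insert 205: h=10, slot 10 empty => index 10.
Insert 239: h=5, slot 5 empty => index 5.
Insert 153: h=10, h2=10, slot 10 occupied => index 7.
Insert 515: h=8, h2=12, slots 8,7 occupied => index 6.
Insert 721: h=6, h2=2, slots 6,8,10 occupied => index 12.
Insert 424: h=8, h2=5, slot 8 occupied => index 0.
Insert 747: h=6, h2=4, slots 6,10 occupied => index 1.
Table: [424, 747, _, _, _, 239, 515, 153, 476, _, 205, _, 721]

12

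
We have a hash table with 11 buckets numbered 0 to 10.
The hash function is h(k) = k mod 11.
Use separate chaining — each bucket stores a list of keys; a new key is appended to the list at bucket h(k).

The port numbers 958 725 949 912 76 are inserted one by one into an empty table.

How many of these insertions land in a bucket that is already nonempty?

Insert 958: h=1, bucket 1 empty → new chain.
Insert 725: h=10, bucket 10 empty → new chain.
Insert 949: h=3, bucket 3 empty → new chain.
Insert 912: h=10, bucket 10 nonempty → append to chain.
Insert 76: h=10, bucket 10 nonempty → append to chain.
Final buckets:
0: -
1: 958
2: -
3: 949
4: -
5: -
6: -
7: -
8: -
9: -
10: 725 -> 912 -> 76

2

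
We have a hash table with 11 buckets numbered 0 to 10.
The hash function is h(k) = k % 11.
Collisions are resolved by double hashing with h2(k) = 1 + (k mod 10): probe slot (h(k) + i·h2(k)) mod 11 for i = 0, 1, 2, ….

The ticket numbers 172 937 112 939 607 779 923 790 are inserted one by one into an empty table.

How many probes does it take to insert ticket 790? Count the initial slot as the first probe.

3

172: h=7 -> slot 7
937: h=2 -> slot 2
112: h=2, h2=3, probe 2,5 -> slot 5
939: h=4 -> slot 4
607: h=2, h2=8, probe 2,10 -> slot 10
779: h=9 -> slot 9
923: h=10, h2=4, probe 10,3 -> slot 3
790: h=9, h2=1, probe 9,10,0 -> slot 0
Table: [790, ∅, 937, 923, 939, 112, ∅, 172, ∅, 779, 607]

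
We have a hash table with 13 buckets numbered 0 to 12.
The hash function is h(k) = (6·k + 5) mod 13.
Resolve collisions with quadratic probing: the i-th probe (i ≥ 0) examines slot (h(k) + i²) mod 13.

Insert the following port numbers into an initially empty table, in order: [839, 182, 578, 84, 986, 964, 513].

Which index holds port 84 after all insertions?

Insert 839: h=8, slot 8 empty -> index 8.
Insert 182: h=5, slot 5 empty -> index 5.
Insert 578: h=2, slot 2 empty -> index 2.
Insert 84: h=2, slot 2 occupied -> index 3.
Insert 986: h=6, slot 6 empty -> index 6.
Insert 964: h=4, slot 4 empty -> index 4.
Insert 513: h=2, slots 2,3,6 occupied -> index 11.
Table: [_, _, 578, 84, 964, 182, 986, _, 839, _, _, 513, _]

3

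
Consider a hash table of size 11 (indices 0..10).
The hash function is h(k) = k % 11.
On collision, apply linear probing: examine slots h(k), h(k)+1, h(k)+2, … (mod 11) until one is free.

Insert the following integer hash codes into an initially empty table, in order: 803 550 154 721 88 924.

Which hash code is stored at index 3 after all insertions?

88

803: h=0 → slot 0
550: h=0, probe 0,1 → slot 1
154: h=0, probe 0,1,2 → slot 2
721: h=6 → slot 6
88: h=0, probe 0,1,2,3 → slot 3
924: h=0, probe 0,1,2,3,4 → slot 4
Table: [803, 550, 154, 88, 924, ., 721, ., ., ., .]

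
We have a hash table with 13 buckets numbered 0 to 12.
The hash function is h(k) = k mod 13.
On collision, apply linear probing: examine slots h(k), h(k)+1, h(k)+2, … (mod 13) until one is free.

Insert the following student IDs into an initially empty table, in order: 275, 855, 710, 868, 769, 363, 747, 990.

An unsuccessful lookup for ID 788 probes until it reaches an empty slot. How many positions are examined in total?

275 hashes to 2; slot 2 is free -> place at 2.
855 hashes to 10; slot 10 is free -> place at 10.
710 hashes to 8; slot 8 is free -> place at 8.
868 hashes to 10; 10 taken -> place at 11.
769 hashes to 2; 2 taken -> place at 3.
363 hashes to 12; slot 12 is free -> place at 12.
747 hashes to 6; slot 6 is free -> place at 6.
990 hashes to 2; 2,3 taken -> place at 4.
Table: [—, —, 275, 769, 990, —, 747, —, 710, —, 855, 868, 363]
Lookup 788: h=8, probe 8,9 → slot 9 empty, not found.

2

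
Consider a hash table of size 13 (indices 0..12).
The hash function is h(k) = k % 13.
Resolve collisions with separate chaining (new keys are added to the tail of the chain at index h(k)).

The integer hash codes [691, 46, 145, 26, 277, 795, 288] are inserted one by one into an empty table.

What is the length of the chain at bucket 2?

4

691 -> bucket 2
46 -> bucket 7
145 -> bucket 2 (collision)
26 -> bucket 0
277 -> bucket 4
795 -> bucket 2 (collision)
288 -> bucket 2 (collision)
Final buckets:
0: 26
1: -
2: 691 -> 145 -> 795 -> 288
3: -
4: 277
5: -
6: -
7: 46
8: -
9: -
10: -
11: -
12: -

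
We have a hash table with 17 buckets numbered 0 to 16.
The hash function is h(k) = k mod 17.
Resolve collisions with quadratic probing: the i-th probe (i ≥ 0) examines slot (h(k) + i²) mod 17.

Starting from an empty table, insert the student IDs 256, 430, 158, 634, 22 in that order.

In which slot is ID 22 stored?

14

256: h=1 => slot 1
430: h=5 => slot 5
158: h=5, probe 5,6 => slot 6
634: h=5, probe 5,6,9 => slot 9
22: h=5, probe 5,6,9,14 => slot 14
Table: [∅, 256, ∅, ∅, ∅, 430, 158, ∅, ∅, 634, ∅, ∅, ∅, ∅, 22, ∅, ∅]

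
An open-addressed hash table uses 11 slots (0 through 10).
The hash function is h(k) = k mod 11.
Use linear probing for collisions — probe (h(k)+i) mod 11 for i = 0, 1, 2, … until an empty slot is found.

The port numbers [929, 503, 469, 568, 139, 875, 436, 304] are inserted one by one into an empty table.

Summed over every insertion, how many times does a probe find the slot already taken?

Insert 929: h=5, slot 5 empty -> index 5.
Insert 503: h=8, slot 8 empty -> index 8.
Insert 469: h=7, slot 7 empty -> index 7.
Insert 568: h=7, slots 7,8 occupied -> index 9.
Insert 139: h=7, slots 7,8,9 occupied -> index 10.
Insert 875: h=6, slot 6 empty -> index 6.
Insert 436: h=7, slots 7,8,9,10 occupied -> index 0.
Insert 304: h=7, slots 7,8,9,10,0 occupied -> index 1.
Table: [436, 304, —, —, —, 929, 875, 469, 503, 568, 139]

14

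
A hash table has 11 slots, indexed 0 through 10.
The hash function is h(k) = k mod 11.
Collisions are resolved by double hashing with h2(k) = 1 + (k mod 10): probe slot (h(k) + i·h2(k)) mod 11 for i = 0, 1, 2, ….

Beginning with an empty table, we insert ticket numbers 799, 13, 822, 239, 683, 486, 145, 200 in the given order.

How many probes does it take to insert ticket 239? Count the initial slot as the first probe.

3

Insert 799: h=7, slot 7 empty -> index 7.
Insert 13: h=2, slot 2 empty -> index 2.
Insert 822: h=8, slot 8 empty -> index 8.
Insert 239: h=8, h2=10, slots 8,7 occupied -> index 6.
Insert 683: h=1, slot 1 empty -> index 1.
Insert 486: h=2, h2=7, slot 2 occupied -> index 9.
Insert 145: h=2, h2=6, slots 2,8 occupied -> index 3.
Insert 200: h=2, h2=1, slots 2,3 occupied -> index 4.
Table: [., 683, 13, 145, 200, ., 239, 799, 822, 486, .]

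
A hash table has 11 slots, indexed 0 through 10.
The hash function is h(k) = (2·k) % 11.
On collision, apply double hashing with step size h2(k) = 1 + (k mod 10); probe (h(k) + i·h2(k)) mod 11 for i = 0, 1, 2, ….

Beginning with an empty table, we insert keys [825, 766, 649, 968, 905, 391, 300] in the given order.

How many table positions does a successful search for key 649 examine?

825 hashes to 0; slot 0 is free => place at 0.
766 hashes to 3; slot 3 is free => place at 3.
649 hashes to 0, h2=10; 0 taken => place at 10.
968 hashes to 0, h2=9; 0 taken => place at 9.
905 hashes to 6; slot 6 is free => place at 6.
391 hashes to 1; slot 1 is free => place at 1.
300 hashes to 6, h2=1; 6 taken => place at 7.
Table: [825, 391, _, 766, _, _, 905, 300, _, 968, 649]
Lookup 649: h=0, h2=10, probe 0,10 → found at 10.

2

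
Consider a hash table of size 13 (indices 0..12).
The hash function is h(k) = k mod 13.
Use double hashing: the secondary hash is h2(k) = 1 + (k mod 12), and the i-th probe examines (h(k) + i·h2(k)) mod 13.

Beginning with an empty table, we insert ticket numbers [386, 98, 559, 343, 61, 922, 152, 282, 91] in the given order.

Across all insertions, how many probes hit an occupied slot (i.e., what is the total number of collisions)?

386: h=9 → slot 9
98: h=7 → slot 7
559: h=0 → slot 0
343: h=5 → slot 5
61: h=9, h2=2, probe 9,11 → slot 11
922: h=12 → slot 12
152: h=9, h2=9, probe 9,5,1 → slot 1
282: h=9, h2=7, probe 9,3 → slot 3
91: h=0, h2=8, probe 0,8 → slot 8
Table: [559, 152, _, 282, _, 343, _, 98, 91, 386, _, 61, 922]

5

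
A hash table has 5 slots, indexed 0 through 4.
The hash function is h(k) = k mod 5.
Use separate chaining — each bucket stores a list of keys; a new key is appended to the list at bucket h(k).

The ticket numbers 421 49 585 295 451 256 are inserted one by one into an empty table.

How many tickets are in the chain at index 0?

Insert 421: h=1, bucket 1 empty → new chain.
Insert 49: h=4, bucket 4 empty → new chain.
Insert 585: h=0, bucket 0 empty → new chain.
Insert 295: h=0, bucket 0 nonempty → append to chain.
Insert 451: h=1, bucket 1 nonempty → append to chain.
Insert 256: h=1, bucket 1 nonempty → append to chain.
Final buckets:
0: 585 -> 295
1: 421 -> 451 -> 256
2: —
3: —
4: 49

2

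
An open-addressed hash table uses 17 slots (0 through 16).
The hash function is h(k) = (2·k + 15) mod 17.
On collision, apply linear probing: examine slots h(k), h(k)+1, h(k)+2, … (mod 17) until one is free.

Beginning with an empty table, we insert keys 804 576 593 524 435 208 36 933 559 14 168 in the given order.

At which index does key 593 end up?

12

804: h=8 => slot 8
576: h=11 => slot 11
593: h=11, probe 11,12 => slot 12
524: h=9 => slot 9
435: h=1 => slot 1
208: h=6 => slot 6
36: h=2 => slot 2
933: h=11, probe 11,12,13 => slot 13
559: h=11, probe 11,12,13,14 => slot 14
14: h=9, probe 9,10 => slot 10
168: h=11, probe 11,12,13,14,15 => slot 15
Table: [∅, 435, 36, ∅, ∅, ∅, 208, ∅, 804, 524, 14, 576, 593, 933, 559, 168, ∅]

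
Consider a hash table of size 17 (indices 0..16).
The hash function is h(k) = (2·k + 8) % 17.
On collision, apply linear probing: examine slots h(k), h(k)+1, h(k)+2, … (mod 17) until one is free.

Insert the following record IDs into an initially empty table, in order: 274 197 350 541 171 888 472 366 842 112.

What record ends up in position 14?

842

274: h=12 → slot 12
197: h=11 → slot 11
350: h=11, probe 11,12,13 → slot 13
541: h=2 → slot 2
171: h=10 → slot 10
888: h=16 → slot 16
472: h=0 → slot 0
366: h=9 → slot 9
842: h=9, probe 9,10,11,12,13,14 → slot 14
112: h=11, probe 11,12,13,14,15 → slot 15
Table: [472, ., 541, ., ., ., ., ., ., 366, 171, 197, 274, 350, 842, 112, 888]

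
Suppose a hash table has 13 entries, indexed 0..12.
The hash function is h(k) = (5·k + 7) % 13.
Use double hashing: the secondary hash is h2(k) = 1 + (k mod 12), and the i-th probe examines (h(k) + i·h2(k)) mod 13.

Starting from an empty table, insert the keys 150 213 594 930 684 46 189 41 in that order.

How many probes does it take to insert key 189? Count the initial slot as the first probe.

4

150 hashes to 3; slot 3 is free => place at 3.
213 hashes to 6; slot 6 is free => place at 6.
594 hashes to 0; slot 0 is free => place at 0.
930 hashes to 3, h2=7; 3 taken => place at 10.
684 hashes to 8; slot 8 is free => place at 8.
46 hashes to 3, h2=11; 3 taken => place at 1.
189 hashes to 3, h2=10; 3,0,10 taken => place at 7.
41 hashes to 4; slot 4 is free => place at 4.
Table: [594, 46, _, 150, 41, _, 213, 189, 684, _, 930, _, _]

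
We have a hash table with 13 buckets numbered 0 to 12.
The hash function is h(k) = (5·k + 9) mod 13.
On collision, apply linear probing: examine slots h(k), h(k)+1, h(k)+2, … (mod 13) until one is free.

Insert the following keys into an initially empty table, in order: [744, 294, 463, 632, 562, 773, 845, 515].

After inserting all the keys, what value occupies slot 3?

515

744: h=11 => slot 11
294: h=10 => slot 10
463: h=10, probe 10,11,12 => slot 12
632: h=10, probe 10,11,12,0 => slot 0
562: h=11, probe 11,12,0,1 => slot 1
773: h=0, probe 0,1,2 => slot 2
845: h=9 => slot 9
515: h=10, probe 10,11,12,0,1,2,3 => slot 3
Table: [632, 562, 773, 515, —, —, —, —, —, 845, 294, 744, 463]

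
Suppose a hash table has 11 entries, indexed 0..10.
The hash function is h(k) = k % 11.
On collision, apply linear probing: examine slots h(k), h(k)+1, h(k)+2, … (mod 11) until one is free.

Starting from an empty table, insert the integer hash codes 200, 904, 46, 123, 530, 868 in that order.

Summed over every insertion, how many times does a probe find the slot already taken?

Insert 200: h=2, slot 2 empty → index 2.
Insert 904: h=2, slot 2 occupied → index 3.
Insert 46: h=2, slots 2,3 occupied → index 4.
Insert 123: h=2, slots 2,3,4 occupied → index 5.
Insert 530: h=2, slots 2,3,4,5 occupied → index 6.
Insert 868: h=10, slot 10 empty → index 10.
Table: [∅, ∅, 200, 904, 46, 123, 530, ∅, ∅, ∅, 868]

10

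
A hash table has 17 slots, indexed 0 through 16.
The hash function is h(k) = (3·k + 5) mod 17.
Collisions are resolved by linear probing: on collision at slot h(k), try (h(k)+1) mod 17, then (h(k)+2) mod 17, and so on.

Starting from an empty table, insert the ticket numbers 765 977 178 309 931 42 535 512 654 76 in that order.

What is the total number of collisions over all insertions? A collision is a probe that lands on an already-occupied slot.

19

765 hashes to 5; slot 5 is free → place at 5.
977 hashes to 12; slot 12 is free → place at 12.
178 hashes to 12; 12 taken → place at 13.
309 hashes to 14; slot 14 is free → place at 14.
931 hashes to 10; slot 10 is free → place at 10.
42 hashes to 12; 12,13,14 taken → place at 15.
535 hashes to 12; 12,13,14,15 taken → place at 16.
512 hashes to 11; slot 11 is free → place at 11.
654 hashes to 12; 12,13,14,15,16 taken → place at 0.
76 hashes to 12; 12,13,14,15,16,0 taken → place at 1.
Table: [654, 76, -, -, -, 765, -, -, -, -, 931, 512, 977, 178, 309, 42, 535]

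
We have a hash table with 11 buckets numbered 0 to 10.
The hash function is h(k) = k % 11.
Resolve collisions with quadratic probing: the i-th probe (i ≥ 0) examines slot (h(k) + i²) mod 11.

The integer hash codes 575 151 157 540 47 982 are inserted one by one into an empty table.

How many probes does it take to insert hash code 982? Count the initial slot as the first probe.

6

Insert 575: h=3, slot 3 empty => index 3.
Insert 151: h=8, slot 8 empty => index 8.
Insert 157: h=3, slot 3 occupied => index 4.
Insert 540: h=1, slot 1 empty => index 1.
Insert 47: h=3, slots 3,4 occupied => index 7.
Insert 982: h=3, slots 3,4,7,1,8 occupied => index 6.
Table: [., 540, ., 575, 157, ., 982, 47, 151, ., .]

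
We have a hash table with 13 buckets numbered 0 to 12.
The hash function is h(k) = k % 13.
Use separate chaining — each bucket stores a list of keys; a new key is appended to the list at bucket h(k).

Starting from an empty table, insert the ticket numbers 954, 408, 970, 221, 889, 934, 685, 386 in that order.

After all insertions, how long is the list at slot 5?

3

Insert 954: h=5, bucket 5 empty -> new chain.
Insert 408: h=5, bucket 5 nonempty -> append to chain.
Insert 970: h=8, bucket 8 empty -> new chain.
Insert 221: h=0, bucket 0 empty -> new chain.
Insert 889: h=5, bucket 5 nonempty -> append to chain.
Insert 934: h=11, bucket 11 empty -> new chain.
Insert 685: h=9, bucket 9 empty -> new chain.
Insert 386: h=9, bucket 9 nonempty -> append to chain.
Final buckets:
0: 221
1: ∅
2: ∅
3: ∅
4: ∅
5: 954 -> 408 -> 889
6: ∅
7: ∅
8: 970
9: 685 -> 386
10: ∅
11: 934
12: ∅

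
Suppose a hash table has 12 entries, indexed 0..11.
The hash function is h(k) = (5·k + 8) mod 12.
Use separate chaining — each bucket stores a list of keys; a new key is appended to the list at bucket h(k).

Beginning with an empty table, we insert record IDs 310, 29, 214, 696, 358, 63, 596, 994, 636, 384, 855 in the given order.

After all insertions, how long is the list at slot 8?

3

Insert 310: h=10, bucket 10 empty → new chain.
Insert 29: h=9, bucket 9 empty → new chain.
Insert 214: h=10, bucket 10 nonempty → append to chain.
Insert 696: h=8, bucket 8 empty → new chain.
Insert 358: h=10, bucket 10 nonempty → append to chain.
Insert 63: h=11, bucket 11 empty → new chain.
Insert 596: h=0, bucket 0 empty → new chain.
Insert 994: h=10, bucket 10 nonempty → append to chain.
Insert 636: h=8, bucket 8 nonempty → append to chain.
Insert 384: h=8, bucket 8 nonempty → append to chain.
Insert 855: h=11, bucket 11 nonempty → append to chain.
Final buckets:
0: 596
1: —
2: —
3: —
4: —
5: —
6: —
7: —
8: 696 -> 636 -> 384
9: 29
10: 310 -> 214 -> 358 -> 994
11: 63 -> 855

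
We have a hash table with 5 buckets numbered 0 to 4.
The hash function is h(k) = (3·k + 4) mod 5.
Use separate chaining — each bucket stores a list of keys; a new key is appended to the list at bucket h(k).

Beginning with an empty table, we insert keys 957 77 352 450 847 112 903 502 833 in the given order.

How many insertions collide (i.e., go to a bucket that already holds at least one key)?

6

957 -> bucket 0
77 -> bucket 0 (collision)
352 -> bucket 0 (collision)
450 -> bucket 4
847 -> bucket 0 (collision)
112 -> bucket 0 (collision)
903 -> bucket 3
502 -> bucket 0 (collision)
833 -> bucket 3 (collision)
Final buckets:
0: 957 -> 77 -> 352 -> 847 -> 112 -> 502
1: -
2: -
3: 903 -> 833
4: 450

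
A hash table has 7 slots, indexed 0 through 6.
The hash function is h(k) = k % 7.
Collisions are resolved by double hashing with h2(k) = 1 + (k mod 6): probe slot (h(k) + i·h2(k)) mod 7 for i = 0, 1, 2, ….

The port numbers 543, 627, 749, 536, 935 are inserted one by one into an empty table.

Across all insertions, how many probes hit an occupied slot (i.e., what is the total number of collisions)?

Insert 543: h=4, slot 4 empty → index 4.
Insert 627: h=4, h2=4, slot 4 occupied → index 1.
Insert 749: h=0, slot 0 empty → index 0.
Insert 536: h=4, h2=3, slots 4,0 occupied → index 3.
Insert 935: h=4, h2=6, slots 4,3 occupied → index 2.
Table: [749, 627, 935, 536, 543, ., .]

5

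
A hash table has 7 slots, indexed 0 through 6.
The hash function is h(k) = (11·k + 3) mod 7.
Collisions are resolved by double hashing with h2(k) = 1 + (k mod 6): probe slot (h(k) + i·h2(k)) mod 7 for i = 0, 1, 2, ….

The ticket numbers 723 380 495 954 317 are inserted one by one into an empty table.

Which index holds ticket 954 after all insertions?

5

723: h=4 -> slot 4
380: h=4, h2=3, probe 4,0 -> slot 0
495: h=2 -> slot 2
954: h=4, h2=1, probe 4,5 -> slot 5
317: h=4, h2=6, probe 4,3 -> slot 3
Table: [380, —, 495, 317, 723, 954, —]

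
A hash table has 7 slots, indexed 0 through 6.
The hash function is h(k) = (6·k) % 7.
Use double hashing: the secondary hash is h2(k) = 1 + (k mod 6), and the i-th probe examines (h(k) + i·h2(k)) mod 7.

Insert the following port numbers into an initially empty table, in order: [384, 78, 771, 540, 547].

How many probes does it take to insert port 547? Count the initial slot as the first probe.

4

384: h=1 => slot 1
78: h=6 => slot 6
771: h=6, h2=4, probe 6,3 => slot 3
540: h=6, h2=1, probe 6,0 => slot 0
547: h=6, h2=2, probe 6,1,3,5 => slot 5
Table: [540, 384, -, 771, -, 547, 78]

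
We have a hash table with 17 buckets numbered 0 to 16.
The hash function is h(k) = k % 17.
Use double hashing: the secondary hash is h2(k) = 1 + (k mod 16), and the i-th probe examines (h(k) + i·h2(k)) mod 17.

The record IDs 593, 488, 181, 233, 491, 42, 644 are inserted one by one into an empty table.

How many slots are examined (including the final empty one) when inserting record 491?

2

593 hashes to 15; slot 15 is free → place at 15.
488 hashes to 12; slot 12 is free → place at 12.
181 hashes to 11; slot 11 is free → place at 11.
233 hashes to 12, h2=10; 12 taken → place at 5.
491 hashes to 15, h2=12; 15 taken → place at 10.
42 hashes to 8; slot 8 is free → place at 8.
644 hashes to 15, h2=5; 15 taken → place at 3.
Table: [—, —, —, 644, —, 233, —, —, 42, —, 491, 181, 488, —, —, 593, —]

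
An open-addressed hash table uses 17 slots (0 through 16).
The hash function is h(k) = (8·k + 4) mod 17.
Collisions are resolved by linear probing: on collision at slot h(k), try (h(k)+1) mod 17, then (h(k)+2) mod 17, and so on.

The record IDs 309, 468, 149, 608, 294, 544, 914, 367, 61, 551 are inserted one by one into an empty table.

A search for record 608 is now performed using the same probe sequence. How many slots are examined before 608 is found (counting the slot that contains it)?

Insert 309: h=11, slot 11 empty → index 11.
Insert 468: h=8, slot 8 empty → index 8.
Insert 149: h=6, slot 6 empty → index 6.
Insert 608: h=6, slot 6 occupied → index 7.
Insert 294: h=10, slot 10 empty → index 10.
Insert 544: h=4, slot 4 empty → index 4.
Insert 914: h=6, slots 6,7,8 occupied → index 9.
Insert 367: h=16, slot 16 empty → index 16.
Insert 61: h=16, slot 16 occupied → index 0.
Insert 551: h=9, slots 9,10,11 occupied → index 12.
Table: [61, ., ., ., 544, ., 149, 608, 468, 914, 294, 309, 551, ., ., ., 367]
Lookup 608: h=6, probe 6,7 → found at 7.

2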